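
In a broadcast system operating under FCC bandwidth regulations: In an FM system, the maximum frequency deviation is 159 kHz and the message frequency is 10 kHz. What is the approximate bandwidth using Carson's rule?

Carson's rule: BW = 2*(delta_f + f_m)
= 2*(159 + 10) kHz = 338 kHz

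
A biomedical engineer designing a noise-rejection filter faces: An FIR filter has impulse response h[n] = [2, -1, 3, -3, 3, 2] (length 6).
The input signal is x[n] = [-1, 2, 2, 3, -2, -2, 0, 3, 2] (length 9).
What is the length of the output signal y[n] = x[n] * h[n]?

For linear convolution, the output length is:
len(y) = len(x) + len(h) - 1 = 9 + 6 - 1 = 14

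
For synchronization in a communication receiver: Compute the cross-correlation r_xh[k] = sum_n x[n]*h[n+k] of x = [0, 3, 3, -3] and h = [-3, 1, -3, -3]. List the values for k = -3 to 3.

Both sequences indexed from 0 and zero outside their support.
Lags with overlap: k = -3 to 3.
  r_xh[-3] = x[3]*h[0] = 9
  r_xh[-2] = x[2]*h[0] + x[3]*h[1] = -12
  r_xh[-1] = x[1]*h[0] + x[2]*h[1] + x[3]*h[2] = 3
  r_xh[0] = x[0]*h[0] + x[1]*h[1] + x[2]*h[2] + x[3]*h[3] = 3
  r_xh[1] = x[0]*h[1] + x[1]*h[2] + x[2]*h[3] = -18
  r_xh[2] = x[0]*h[2] + x[1]*h[3] = -9
  r_xh[3] = x[0]*h[3] = 0
r_xh = [9, -12, 3, 3, -18, -9, 0] (for k = -3, ..., 3)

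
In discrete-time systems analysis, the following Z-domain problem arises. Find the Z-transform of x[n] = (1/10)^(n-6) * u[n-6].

Time-shifting property: if X(z) = Z{x[n]}, then Z{x[n-d]} = z^(-d) * X(z)
X(z) = z/(z - 1/10) for x[n] = (1/10)^n * u[n]
Z{x[n-6]} = z^(-6) * z/(z - 1/10) = z^(-5)/(z - 1/10)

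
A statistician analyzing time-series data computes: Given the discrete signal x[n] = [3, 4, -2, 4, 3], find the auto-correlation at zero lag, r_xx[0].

The auto-correlation at zero lag r_xx[0] equals the signal energy.
r_xx[0] = sum of x[n]^2 = 3^2 + 4^2 + (-2)^2 + 4^2 + 3^2
= 9 + 16 + 4 + 16 + 9 = 54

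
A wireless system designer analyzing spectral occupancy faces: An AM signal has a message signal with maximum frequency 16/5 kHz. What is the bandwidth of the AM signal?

In AM (double-sideband), the bandwidth is twice the message frequency.
BW = 2 * f_m = 2 * 16/5 kHz = 32/5 kHz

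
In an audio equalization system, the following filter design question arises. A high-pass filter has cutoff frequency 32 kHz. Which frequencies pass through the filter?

A high-pass filter passes all frequencies above the cutoff frequency 32 kHz and attenuates lower frequencies.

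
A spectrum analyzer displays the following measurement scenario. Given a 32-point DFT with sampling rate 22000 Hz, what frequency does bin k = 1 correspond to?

The frequency of DFT bin k is: f_k = k * f_s / N
f_1 = 1 * 22000 / 32 = 1375/2 Hz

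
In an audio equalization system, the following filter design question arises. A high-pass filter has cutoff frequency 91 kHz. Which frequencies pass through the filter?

A high-pass filter passes all frequencies above the cutoff frequency 91 kHz and attenuates lower frequencies.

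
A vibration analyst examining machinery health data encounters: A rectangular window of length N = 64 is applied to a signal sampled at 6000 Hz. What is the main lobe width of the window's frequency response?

For a rectangular window of length N,
the main lobe width in frequency is 2*f_s/N.
= 2*6000/64 = 375/2 Hz
This determines the minimum frequency separation for resolving two sinusoids.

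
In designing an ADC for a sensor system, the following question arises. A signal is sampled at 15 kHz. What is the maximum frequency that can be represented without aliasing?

The maximum frequency that can be represented without aliasing
is the Nyquist frequency: f_max = f_s / 2 = 15 kHz / 2 = 15/2 kHz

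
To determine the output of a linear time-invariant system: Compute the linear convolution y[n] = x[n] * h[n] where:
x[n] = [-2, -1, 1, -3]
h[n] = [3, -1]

y[n] = sum_k x[k]*h[n-k]. Output length = len(x) + len(h) - 1 = 4 + 2 - 1 = 5.
y[0] = -2*3 = -6
y[1] = -1*3 + -2*-1 = -1
y[2] = 1*3 + -1*-1 = 4
y[3] = -3*3 + 1*-1 = -10
y[4] = -3*-1 = 3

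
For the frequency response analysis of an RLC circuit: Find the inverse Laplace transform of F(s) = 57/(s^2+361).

Standard pair: w/(s^2+w^2) <-> sin(wt)*u(t)
Recognize w^2 = 361, so w = 19; numerator 57 = 3*19.
f(t) = 3*sin(19t)*u(t)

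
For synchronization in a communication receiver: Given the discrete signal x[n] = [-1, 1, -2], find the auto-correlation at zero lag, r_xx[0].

The auto-correlation at zero lag r_xx[0] equals the signal energy.
r_xx[0] = sum of x[n]^2 = (-1)^2 + 1^2 + (-2)^2
= 1 + 1 + 4 = 6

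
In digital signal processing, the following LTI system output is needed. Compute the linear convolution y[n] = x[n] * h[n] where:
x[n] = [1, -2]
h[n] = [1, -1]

y[n] = sum_k x[k]*h[n-k]. Output length = len(x) + len(h) - 1 = 2 + 2 - 1 = 3.
y[0] = 1*1 = 1
y[1] = -2*1 + 1*-1 = -3
y[2] = -2*-1 = 2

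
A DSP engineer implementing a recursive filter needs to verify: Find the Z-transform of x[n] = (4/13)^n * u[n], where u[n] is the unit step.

The Z-transform of a^n * u[n] is z/(z-a) for |z| > |a|.
Here a = 4/13, so X(z) = z/(z - (4/13)) = 13z/(13z - 4)
ROC: |z| > 4/13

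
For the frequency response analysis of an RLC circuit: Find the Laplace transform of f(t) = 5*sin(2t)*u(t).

Standard pair: sin(wt)*u(t) <-> w/(s^2+w^2)
With w = 2: L{5*sin(2t)*u(t)} = 10/(s^2+4)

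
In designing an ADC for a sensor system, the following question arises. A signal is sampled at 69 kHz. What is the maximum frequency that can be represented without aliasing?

The maximum frequency that can be represented without aliasing
is the Nyquist frequency: f_max = f_s / 2 = 69 kHz / 2 = 69/2 kHz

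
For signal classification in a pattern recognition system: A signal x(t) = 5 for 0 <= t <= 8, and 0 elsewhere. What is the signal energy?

Energy = integral of |x(t)|^2 dt over the signal duration
= 5^2 * 8 = 25 * 8 = 200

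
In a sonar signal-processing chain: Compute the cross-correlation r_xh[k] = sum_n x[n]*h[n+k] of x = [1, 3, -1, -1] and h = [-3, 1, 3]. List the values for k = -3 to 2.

Both sequences indexed from 0 and zero outside their support.
Lags with overlap: k = -3 to 2.
  r_xh[-3] = x[3]*h[0] = 3
  r_xh[-2] = x[2]*h[0] + x[3]*h[1] = 2
  r_xh[-1] = x[1]*h[0] + x[2]*h[1] + x[3]*h[2] = -13
  r_xh[0] = x[0]*h[0] + x[1]*h[1] + x[2]*h[2] = -3
  r_xh[1] = x[0]*h[1] + x[1]*h[2] = 10
  r_xh[2] = x[0]*h[2] = 3
r_xh = [3, 2, -13, -3, 10, 3] (for k = -3, ..., 2)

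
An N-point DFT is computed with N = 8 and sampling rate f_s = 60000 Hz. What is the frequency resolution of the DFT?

DFT frequency resolution = f_s / N
= 60000 / 8 = 7500 Hz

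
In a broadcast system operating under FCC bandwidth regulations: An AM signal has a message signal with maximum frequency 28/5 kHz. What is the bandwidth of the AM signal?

In AM (double-sideband), the bandwidth is twice the message frequency.
BW = 2 * f_m = 2 * 28/5 kHz = 56/5 kHz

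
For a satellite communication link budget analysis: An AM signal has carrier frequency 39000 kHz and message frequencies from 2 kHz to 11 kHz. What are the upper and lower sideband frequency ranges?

Upper sideband (USB) = fc + [fm_low, fm_high] = 39000 + [2, 11] = [39002, 39011] kHz
Lower sideband (LSB) = fc - [fm_high, fm_low] = 39000 - [11, 2] = [38989, 38998] kHz
Total occupied spectrum: 38989 kHz to 39011 kHz (plus carrier at 39000 kHz)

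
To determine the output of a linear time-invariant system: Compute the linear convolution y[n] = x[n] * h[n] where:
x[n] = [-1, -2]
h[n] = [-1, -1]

y[n] = sum_k x[k]*h[n-k]. Output length = len(x) + len(h) - 1 = 2 + 2 - 1 = 3.
y[0] = -1*-1 = 1
y[1] = -2*-1 + -1*-1 = 3
y[2] = -2*-1 = 2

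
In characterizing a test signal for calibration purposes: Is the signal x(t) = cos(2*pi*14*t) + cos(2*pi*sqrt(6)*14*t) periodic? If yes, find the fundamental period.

f1 = 14 Hz, f2 = 14*sqrt(6) Hz
Ratio f2/f1 = sqrt(6), which is irrational.
Since the frequency ratio is irrational, no common period exists.
The signal is not periodic.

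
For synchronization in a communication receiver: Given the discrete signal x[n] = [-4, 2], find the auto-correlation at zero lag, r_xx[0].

The auto-correlation at zero lag r_xx[0] equals the signal energy.
r_xx[0] = sum of x[n]^2 = (-4)^2 + 2^2
= 16 + 4 = 20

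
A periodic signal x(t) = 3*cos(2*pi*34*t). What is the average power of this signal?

Average power of A*cos(wt) is A^2/2.
P = 3^2 / 2 = 9/2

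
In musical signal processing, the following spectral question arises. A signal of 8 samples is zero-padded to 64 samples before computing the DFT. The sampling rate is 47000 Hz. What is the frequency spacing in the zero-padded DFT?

Original DFT: N = 8, resolution = f_s/N = 47000/8 = 5875 Hz
Zero-padded DFT: N = 64, resolution = f_s/N = 47000/64 = 5875/8 Hz
Zero-padding interpolates the spectrum (finer frequency grid)
but does NOT improve the true spectral resolution (ability to resolve close frequencies).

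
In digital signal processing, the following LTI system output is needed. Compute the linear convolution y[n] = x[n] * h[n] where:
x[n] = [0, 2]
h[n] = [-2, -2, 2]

y[n] = sum_k x[k]*h[n-k]. Output length = len(x) + len(h) - 1 = 2 + 3 - 1 = 4.
y[0] = 0*-2 = 0
y[1] = 2*-2 + 0*-2 = -4
y[2] = 2*-2 + 0*2 = -4
y[3] = 2*2 = 4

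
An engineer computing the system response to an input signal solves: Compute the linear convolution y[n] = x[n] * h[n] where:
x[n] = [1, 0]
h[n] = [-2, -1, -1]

y[n] = sum_k x[k]*h[n-k]. Output length = len(x) + len(h) - 1 = 2 + 3 - 1 = 4.
y[0] = 1*-2 = -2
y[1] = 0*-2 + 1*-1 = -1
y[2] = 0*-1 + 1*-1 = -1
y[3] = 0*-1 = 0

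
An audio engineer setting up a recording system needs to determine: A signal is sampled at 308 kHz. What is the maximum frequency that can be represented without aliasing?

The maximum frequency that can be represented without aliasing
is the Nyquist frequency: f_max = f_s / 2 = 308 kHz / 2 = 154 kHz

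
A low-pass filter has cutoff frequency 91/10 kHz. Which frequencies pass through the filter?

A low-pass filter passes all frequencies below the cutoff frequency 91/10 kHz and attenuates higher frequencies.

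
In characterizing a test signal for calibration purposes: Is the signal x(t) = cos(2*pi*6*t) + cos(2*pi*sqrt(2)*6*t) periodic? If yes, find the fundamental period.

f1 = 6 Hz, f2 = 6*sqrt(2) Hz
Ratio f2/f1 = sqrt(2), which is irrational.
Since the frequency ratio is irrational, no common period exists.
The signal is not periodic.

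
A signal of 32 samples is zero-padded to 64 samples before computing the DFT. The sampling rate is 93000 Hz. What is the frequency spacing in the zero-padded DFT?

Original DFT: N = 32, resolution = f_s/N = 93000/32 = 11625/4 Hz
Zero-padded DFT: N = 64, resolution = f_s/N = 93000/64 = 11625/8 Hz
Zero-padding interpolates the spectrum (finer frequency grid)
but does NOT improve the true spectral resolution (ability to resolve close frequencies).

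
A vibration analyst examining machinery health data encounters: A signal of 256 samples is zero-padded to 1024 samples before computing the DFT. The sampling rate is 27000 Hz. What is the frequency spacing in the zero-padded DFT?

Original DFT: N = 256, resolution = f_s/N = 27000/256 = 3375/32 Hz
Zero-padded DFT: N = 1024, resolution = f_s/N = 27000/1024 = 3375/128 Hz
Zero-padding interpolates the spectrum (finer frequency grid)
but does NOT improve the true spectral resolution (ability to resolve close frequencies).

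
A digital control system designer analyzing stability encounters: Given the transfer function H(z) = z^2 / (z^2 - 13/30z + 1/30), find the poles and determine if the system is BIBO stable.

Poles are roots of the denominator: z^2 - 13/30z + 1/30 = 0.
Quadratic formula: z = [-(-13/30) +/- sqrt((-13/30)^2 - 4*(1/30))] / 2
Discriminant = 169/900 - 2/15 = 49/900; sqrt = 7/30.
z = (13/30 +/- 7/30) / 2 => z = 1/3 or z = 1/10.
|p1| = 1/3, |p2| = 1/10.
For BIBO stability, all poles must lie inside the unit circle (|p| < 1).
System is STABLE since both |p| < 1.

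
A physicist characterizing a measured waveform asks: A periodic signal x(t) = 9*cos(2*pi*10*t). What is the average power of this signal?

Average power of A*cos(wt) is A^2/2.
P = 9^2 / 2 = 81/2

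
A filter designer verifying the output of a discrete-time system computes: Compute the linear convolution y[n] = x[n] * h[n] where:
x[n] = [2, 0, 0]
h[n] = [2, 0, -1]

y[n] = sum_k x[k]*h[n-k]. Output length = len(x) + len(h) - 1 = 3 + 3 - 1 = 5.
y[0] = 2*2 = 4
y[1] = 0*2 + 2*0 = 0
y[2] = 0*2 + 0*0 + 2*-1 = -2
y[3] = 0*0 + 0*-1 = 0
y[4] = 0*-1 = 0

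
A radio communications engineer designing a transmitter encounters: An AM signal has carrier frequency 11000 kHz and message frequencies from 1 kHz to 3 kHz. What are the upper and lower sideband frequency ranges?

Upper sideband (USB) = fc + [fm_low, fm_high] = 11000 + [1, 3] = [11001, 11003] kHz
Lower sideband (LSB) = fc - [fm_high, fm_low] = 11000 - [3, 1] = [10997, 10999] kHz
Total occupied spectrum: 10997 kHz to 11003 kHz (plus carrier at 11000 kHz)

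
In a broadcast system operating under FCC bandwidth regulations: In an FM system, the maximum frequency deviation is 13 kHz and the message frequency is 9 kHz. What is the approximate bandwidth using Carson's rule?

Carson's rule: BW = 2*(delta_f + f_m)
= 2*(13 + 9) kHz = 44 kHz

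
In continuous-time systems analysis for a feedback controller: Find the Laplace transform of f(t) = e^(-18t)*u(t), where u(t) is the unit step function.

Standard Laplace transform pair:
e^(-at)*u(t) <-> 1/(s+a)
With a = 18: L{e^(-18t)*u(t)} = 1/(s+18), ROC: Re(s) > -18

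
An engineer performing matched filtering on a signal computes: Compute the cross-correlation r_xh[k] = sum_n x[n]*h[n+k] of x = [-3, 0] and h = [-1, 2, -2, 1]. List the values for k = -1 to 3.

Both sequences indexed from 0 and zero outside their support.
Lags with overlap: k = -1 to 3.
  r_xh[-1] = x[1]*h[0] = 0
  r_xh[0] = x[0]*h[0] + x[1]*h[1] = 3
  r_xh[1] = x[0]*h[1] + x[1]*h[2] = -6
  r_xh[2] = x[0]*h[2] + x[1]*h[3] = 6
  r_xh[3] = x[0]*h[3] = -3
r_xh = [0, 3, -6, 6, -3] (for k = -1, ..., 3)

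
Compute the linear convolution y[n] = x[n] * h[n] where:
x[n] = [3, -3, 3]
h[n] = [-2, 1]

y[n] = sum_k x[k]*h[n-k]. Output length = len(x) + len(h) - 1 = 3 + 2 - 1 = 4.
y[0] = 3*-2 = -6
y[1] = -3*-2 + 3*1 = 9
y[2] = 3*-2 + -3*1 = -9
y[3] = 3*1 = 3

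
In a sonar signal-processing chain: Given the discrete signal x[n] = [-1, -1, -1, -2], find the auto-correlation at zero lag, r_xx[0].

The auto-correlation at zero lag r_xx[0] equals the signal energy.
r_xx[0] = sum of x[n]^2 = (-1)^2 + (-1)^2 + (-1)^2 + (-2)^2
= 1 + 1 + 1 + 4 = 7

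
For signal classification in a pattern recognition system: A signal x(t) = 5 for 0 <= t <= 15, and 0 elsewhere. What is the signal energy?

Energy = integral of |x(t)|^2 dt over the signal duration
= 5^2 * 15 = 25 * 15 = 375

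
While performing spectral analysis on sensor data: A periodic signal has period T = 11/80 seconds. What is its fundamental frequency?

The fundamental frequency is the reciprocal of the period.
f = 1/T = 1/(11/80) = 80/11 Hz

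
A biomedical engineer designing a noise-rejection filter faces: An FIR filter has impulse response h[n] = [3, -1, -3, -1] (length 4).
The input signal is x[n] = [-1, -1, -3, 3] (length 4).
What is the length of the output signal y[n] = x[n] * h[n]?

For linear convolution, the output length is:
len(y) = len(x) + len(h) - 1 = 4 + 4 - 1 = 7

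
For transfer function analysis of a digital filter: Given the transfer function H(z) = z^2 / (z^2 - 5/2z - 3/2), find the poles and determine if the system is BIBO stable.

Poles are roots of the denominator: z^2 - 5/2z - 3/2 = 0.
Quadratic formula: z = [-(-5/2) +/- sqrt((-5/2)^2 - 4*(-3/2))] / 2
Discriminant = 25/4 + 6 = 49/4; sqrt = 7/2.
z = (5/2 +/- 7/2) / 2 => z = 3 or z = -1/2.
|p1| = 3, |p2| = 1/2.
For BIBO stability, all poles must lie inside the unit circle (|p| < 1).
System is UNSTABLE since at least one |p| >= 1.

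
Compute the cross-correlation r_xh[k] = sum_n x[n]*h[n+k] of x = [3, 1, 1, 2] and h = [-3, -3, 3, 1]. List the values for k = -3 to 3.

Both sequences indexed from 0 and zero outside their support.
Lags with overlap: k = -3 to 3.
  r_xh[-3] = x[3]*h[0] = -6
  r_xh[-2] = x[2]*h[0] + x[3]*h[1] = -9
  r_xh[-1] = x[1]*h[0] + x[2]*h[1] + x[3]*h[2] = 0
  r_xh[0] = x[0]*h[0] + x[1]*h[1] + x[2]*h[2] + x[3]*h[3] = -7
  r_xh[1] = x[0]*h[1] + x[1]*h[2] + x[2]*h[3] = -5
  r_xh[2] = x[0]*h[2] + x[1]*h[3] = 10
  r_xh[3] = x[0]*h[3] = 3
r_xh = [-6, -9, 0, -7, -5, 10, 3] (for k = -3, ..., 3)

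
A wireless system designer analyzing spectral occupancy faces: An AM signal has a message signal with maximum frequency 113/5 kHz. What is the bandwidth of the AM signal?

In AM (double-sideband), the bandwidth is twice the message frequency.
BW = 2 * f_m = 2 * 113/5 kHz = 226/5 kHz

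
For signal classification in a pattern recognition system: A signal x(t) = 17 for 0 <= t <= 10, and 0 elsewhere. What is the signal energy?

Energy = integral of |x(t)|^2 dt over the signal duration
= 17^2 * 10 = 289 * 10 = 2890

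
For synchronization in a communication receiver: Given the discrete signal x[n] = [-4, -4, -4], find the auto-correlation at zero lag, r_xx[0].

The auto-correlation at zero lag r_xx[0] equals the signal energy.
r_xx[0] = sum of x[n]^2 = (-4)^2 + (-4)^2 + (-4)^2
= 16 + 16 + 16 = 48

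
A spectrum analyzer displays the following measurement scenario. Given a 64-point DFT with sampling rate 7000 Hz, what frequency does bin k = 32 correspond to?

The frequency of DFT bin k is: f_k = k * f_s / N
f_32 = 32 * 7000 / 64 = 3500 Hz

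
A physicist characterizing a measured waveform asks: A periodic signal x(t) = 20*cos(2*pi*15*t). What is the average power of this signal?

Average power of A*cos(wt) is A^2/2.
P = 20^2 / 2 = 400/2 = 200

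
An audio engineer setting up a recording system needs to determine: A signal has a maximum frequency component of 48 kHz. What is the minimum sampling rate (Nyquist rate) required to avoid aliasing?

By the Nyquist-Shannon sampling theorem,
the minimum sampling rate (Nyquist rate) must be at least 2 * f_max.
Nyquist rate = 2 * 48 kHz = 96 kHz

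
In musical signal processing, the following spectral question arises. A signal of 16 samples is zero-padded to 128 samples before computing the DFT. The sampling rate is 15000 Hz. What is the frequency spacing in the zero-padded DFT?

Original DFT: N = 16, resolution = f_s/N = 15000/16 = 1875/2 Hz
Zero-padded DFT: N = 128, resolution = f_s/N = 15000/128 = 1875/16 Hz
Zero-padding interpolates the spectrum (finer frequency grid)
but does NOT improve the true spectral resolution (ability to resolve close frequencies).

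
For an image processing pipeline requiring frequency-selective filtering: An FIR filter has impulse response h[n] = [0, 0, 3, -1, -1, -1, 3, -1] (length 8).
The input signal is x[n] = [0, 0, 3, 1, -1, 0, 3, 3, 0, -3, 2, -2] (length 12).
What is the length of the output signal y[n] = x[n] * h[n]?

For linear convolution, the output length is:
len(y) = len(x) + len(h) - 1 = 12 + 8 - 1 = 19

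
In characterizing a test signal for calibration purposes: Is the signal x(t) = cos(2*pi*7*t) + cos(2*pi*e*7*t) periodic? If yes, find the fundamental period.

f1 = 7 Hz, f2 = 7*e Hz
Ratio f2/f1 = e, which is irrational.
Since the frequency ratio is irrational, no common period exists.
The signal is not periodic.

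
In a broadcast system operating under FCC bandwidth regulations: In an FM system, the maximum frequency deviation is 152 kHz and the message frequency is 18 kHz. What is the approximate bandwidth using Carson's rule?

Carson's rule: BW = 2*(delta_f + f_m)
= 2*(152 + 18) kHz = 340 kHz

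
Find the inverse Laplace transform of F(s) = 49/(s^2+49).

Standard pair: w/(s^2+w^2) <-> sin(wt)*u(t)
Recognize w^2 = 49, so w = 7; numerator 49 = 7*7.
f(t) = 7*sin(7t)*u(t)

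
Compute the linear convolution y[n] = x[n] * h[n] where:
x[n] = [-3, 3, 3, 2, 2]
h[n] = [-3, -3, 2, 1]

y[n] = sum_k x[k]*h[n-k]. Output length = len(x) + len(h) - 1 = 5 + 4 - 1 = 8.
y[0] = -3*-3 = 9
y[1] = 3*-3 + -3*-3 = 0
y[2] = 3*-3 + 3*-3 + -3*2 = -24
y[3] = 2*-3 + 3*-3 + 3*2 + -3*1 = -12
y[4] = 2*-3 + 2*-3 + 3*2 + 3*1 = -3
y[5] = 2*-3 + 2*2 + 3*1 = 1
y[6] = 2*2 + 2*1 = 6
y[7] = 2*1 = 2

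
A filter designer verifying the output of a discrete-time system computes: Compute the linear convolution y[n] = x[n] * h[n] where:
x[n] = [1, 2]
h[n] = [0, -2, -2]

y[n] = sum_k x[k]*h[n-k]. Output length = len(x) + len(h) - 1 = 2 + 3 - 1 = 4.
y[0] = 1*0 = 0
y[1] = 2*0 + 1*-2 = -2
y[2] = 2*-2 + 1*-2 = -6
y[3] = 2*-2 = -4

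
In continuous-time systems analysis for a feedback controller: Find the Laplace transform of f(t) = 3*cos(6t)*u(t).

Standard pair: cos(wt)*u(t) <-> s/(s^2+w^2)
With w = 6: L{3*cos(6t)*u(t)} = 3s/(s^2+36)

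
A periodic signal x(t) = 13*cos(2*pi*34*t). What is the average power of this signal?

Average power of A*cos(wt) is A^2/2.
P = 13^2 / 2 = 169/2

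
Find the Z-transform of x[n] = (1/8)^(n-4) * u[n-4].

Time-shifting property: if X(z) = Z{x[n]}, then Z{x[n-d]} = z^(-d) * X(z)
X(z) = z/(z - 1/8) for x[n] = (1/8)^n * u[n]
Z{x[n-4]} = z^(-4) * z/(z - 1/8) = z^(-3)/(z - 1/8)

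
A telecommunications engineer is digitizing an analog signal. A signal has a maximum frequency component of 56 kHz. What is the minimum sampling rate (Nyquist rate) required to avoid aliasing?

By the Nyquist-Shannon sampling theorem,
the minimum sampling rate (Nyquist rate) must be at least 2 * f_max.
Nyquist rate = 2 * 56 kHz = 112 kHz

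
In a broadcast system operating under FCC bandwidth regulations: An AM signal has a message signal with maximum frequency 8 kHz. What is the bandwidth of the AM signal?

In AM (double-sideband), the bandwidth is twice the message frequency.
BW = 2 * f_m = 2 * 8 kHz = 16 kHz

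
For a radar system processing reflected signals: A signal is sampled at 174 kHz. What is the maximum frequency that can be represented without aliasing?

The maximum frequency that can be represented without aliasing
is the Nyquist frequency: f_max = f_s / 2 = 174 kHz / 2 = 87 kHz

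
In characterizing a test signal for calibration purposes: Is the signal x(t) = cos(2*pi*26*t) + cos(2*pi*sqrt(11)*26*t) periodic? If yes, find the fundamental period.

f1 = 26 Hz, f2 = 26*sqrt(11) Hz
Ratio f2/f1 = sqrt(11), which is irrational.
Since the frequency ratio is irrational, no common period exists.
The signal is not periodic.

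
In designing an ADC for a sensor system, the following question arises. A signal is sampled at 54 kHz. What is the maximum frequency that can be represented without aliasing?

The maximum frequency that can be represented without aliasing
is the Nyquist frequency: f_max = f_s / 2 = 54 kHz / 2 = 27 kHz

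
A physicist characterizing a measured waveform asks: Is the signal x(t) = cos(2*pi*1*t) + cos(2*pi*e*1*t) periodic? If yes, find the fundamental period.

f1 = 1 Hz, f2 = 1*e Hz
Ratio f2/f1 = e, which is irrational.
Since the frequency ratio is irrational, no common period exists.
The signal is not periodic.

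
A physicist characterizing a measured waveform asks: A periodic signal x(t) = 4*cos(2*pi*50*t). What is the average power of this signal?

Average power of A*cos(wt) is A^2/2.
P = 4^2 / 2 = 16/2 = 8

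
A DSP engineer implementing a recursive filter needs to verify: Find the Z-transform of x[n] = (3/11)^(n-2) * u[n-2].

Time-shifting property: if X(z) = Z{x[n]}, then Z{x[n-d]} = z^(-d) * X(z)
X(z) = z/(z - 3/11) for x[n] = (3/11)^n * u[n]
Z{x[n-2]} = z^(-2) * z/(z - 3/11) = z^(-1)/(z - 3/11)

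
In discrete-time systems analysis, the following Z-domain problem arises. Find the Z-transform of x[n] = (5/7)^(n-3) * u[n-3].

Time-shifting property: if X(z) = Z{x[n]}, then Z{x[n-d]} = z^(-d) * X(z)
X(z) = z/(z - 5/7) for x[n] = (5/7)^n * u[n]
Z{x[n-3]} = z^(-3) * z/(z - 5/7) = z^(-2)/(z - 5/7)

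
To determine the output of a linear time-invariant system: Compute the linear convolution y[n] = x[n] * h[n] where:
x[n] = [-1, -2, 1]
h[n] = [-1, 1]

y[n] = sum_k x[k]*h[n-k]. Output length = len(x) + len(h) - 1 = 3 + 2 - 1 = 4.
y[0] = -1*-1 = 1
y[1] = -2*-1 + -1*1 = 1
y[2] = 1*-1 + -2*1 = -3
y[3] = 1*1 = 1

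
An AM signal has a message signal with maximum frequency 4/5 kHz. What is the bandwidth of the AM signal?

In AM (double-sideband), the bandwidth is twice the message frequency.
BW = 2 * f_m = 2 * 4/5 kHz = 8/5 kHz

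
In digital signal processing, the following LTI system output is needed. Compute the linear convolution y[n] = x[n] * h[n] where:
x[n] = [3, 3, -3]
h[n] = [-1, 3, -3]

y[n] = sum_k x[k]*h[n-k]. Output length = len(x) + len(h) - 1 = 3 + 3 - 1 = 5.
y[0] = 3*-1 = -3
y[1] = 3*-1 + 3*3 = 6
y[2] = -3*-1 + 3*3 + 3*-3 = 3
y[3] = -3*3 + 3*-3 = -18
y[4] = -3*-3 = 9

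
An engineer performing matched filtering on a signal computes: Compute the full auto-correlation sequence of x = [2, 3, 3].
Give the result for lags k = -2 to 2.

r_xx[k] = sum_m x[m]*x[m+k], indexed from 0, for k = -2 to 2:
  r_xx[-2] = x[2]*x[0] = 6
  r_xx[-1] = x[1]*x[0] + x[2]*x[1] = 15
  r_xx[0] = x[0]*x[0] + x[1]*x[1] + x[2]*x[2] = 22
  r_xx[1] = x[0]*x[1] + x[1]*x[2] = 15
  r_xx[2] = x[0]*x[2] = 6
r_xx = [6, 15, 22, 15, 6]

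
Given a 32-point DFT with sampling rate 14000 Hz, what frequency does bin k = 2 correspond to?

The frequency of DFT bin k is: f_k = k * f_s / N
f_2 = 2 * 14000 / 32 = 875 Hz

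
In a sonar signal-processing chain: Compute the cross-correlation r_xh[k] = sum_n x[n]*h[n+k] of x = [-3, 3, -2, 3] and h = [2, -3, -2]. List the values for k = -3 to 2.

Both sequences indexed from 0 and zero outside their support.
Lags with overlap: k = -3 to 2.
  r_xh[-3] = x[3]*h[0] = 6
  r_xh[-2] = x[2]*h[0] + x[3]*h[1] = -13
  r_xh[-1] = x[1]*h[0] + x[2]*h[1] + x[3]*h[2] = 6
  r_xh[0] = x[0]*h[0] + x[1]*h[1] + x[2]*h[2] = -11
  r_xh[1] = x[0]*h[1] + x[1]*h[2] = 3
  r_xh[2] = x[0]*h[2] = 6
r_xh = [6, -13, 6, -11, 3, 6] (for k = -3, ..., 2)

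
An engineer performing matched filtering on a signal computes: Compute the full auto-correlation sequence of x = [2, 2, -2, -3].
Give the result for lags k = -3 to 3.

r_xx[k] = sum_m x[m]*x[m+k], indexed from 0, for k = -3 to 3:
  r_xx[-3] = x[3]*x[0] = -6
  r_xx[-2] = x[2]*x[0] + x[3]*x[1] = -10
  r_xx[-1] = x[1]*x[0] + x[2]*x[1] + x[3]*x[2] = 6
  r_xx[0] = x[0]*x[0] + x[1]*x[1] + x[2]*x[2] + x[3]*x[3] = 21
  r_xx[1] = x[0]*x[1] + x[1]*x[2] + x[2]*x[3] = 6
  r_xx[2] = x[0]*x[2] + x[1]*x[3] = -10
  r_xx[3] = x[0]*x[3] = -6
r_xx = [-6, -10, 6, 21, 6, -10, -6]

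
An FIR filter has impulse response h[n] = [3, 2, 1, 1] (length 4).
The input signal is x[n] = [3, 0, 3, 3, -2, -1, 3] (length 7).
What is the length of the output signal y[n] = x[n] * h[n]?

For linear convolution, the output length is:
len(y) = len(x) + len(h) - 1 = 7 + 4 - 1 = 10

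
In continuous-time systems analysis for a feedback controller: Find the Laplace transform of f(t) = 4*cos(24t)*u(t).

Standard pair: cos(wt)*u(t) <-> s/(s^2+w^2)
With w = 24: L{4*cos(24t)*u(t)} = 4s/(s^2+576)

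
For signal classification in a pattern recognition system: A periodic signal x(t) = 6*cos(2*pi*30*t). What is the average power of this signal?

Average power of A*cos(wt) is A^2/2.
P = 6^2 / 2 = 36/2 = 18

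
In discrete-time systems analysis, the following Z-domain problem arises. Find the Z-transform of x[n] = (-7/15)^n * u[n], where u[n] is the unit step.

The Z-transform of a^n * u[n] is z/(z-a) for |z| > |a|.
Here a = -7/15, so X(z) = z/(z - (-7/15)) = 15z/(15z + 7)
ROC: |z| > 7/15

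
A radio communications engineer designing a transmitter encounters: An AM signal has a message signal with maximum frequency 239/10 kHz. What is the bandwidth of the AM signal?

In AM (double-sideband), the bandwidth is twice the message frequency.
BW = 2 * f_m = 2 * 239/10 kHz = 239/5 kHz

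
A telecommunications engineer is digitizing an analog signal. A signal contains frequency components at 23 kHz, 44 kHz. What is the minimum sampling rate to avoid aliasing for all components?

The highest frequency component is f_max = 44 kHz.
Nyquist rate = 2 * f_max = 2 * 44 kHz = 88 kHz.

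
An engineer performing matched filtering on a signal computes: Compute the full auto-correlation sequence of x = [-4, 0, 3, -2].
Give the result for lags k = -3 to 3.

r_xx[k] = sum_m x[m]*x[m+k], indexed from 0, for k = -3 to 3:
  r_xx[-3] = x[3]*x[0] = 8
  r_xx[-2] = x[2]*x[0] + x[3]*x[1] = -12
  r_xx[-1] = x[1]*x[0] + x[2]*x[1] + x[3]*x[2] = -6
  r_xx[0] = x[0]*x[0] + x[1]*x[1] + x[2]*x[2] + x[3]*x[3] = 29
  r_xx[1] = x[0]*x[1] + x[1]*x[2] + x[2]*x[3] = -6
  r_xx[2] = x[0]*x[2] + x[1]*x[3] = -12
  r_xx[3] = x[0]*x[3] = 8
r_xx = [8, -12, -6, 29, -6, -12, 8]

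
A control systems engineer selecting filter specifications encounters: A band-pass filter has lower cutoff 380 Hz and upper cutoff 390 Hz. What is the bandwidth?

Bandwidth = f_high - f_low
= 390 Hz - 380 Hz = 10 Hz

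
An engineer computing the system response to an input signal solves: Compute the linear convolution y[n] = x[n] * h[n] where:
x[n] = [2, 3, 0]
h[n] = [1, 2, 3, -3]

y[n] = sum_k x[k]*h[n-k]. Output length = len(x) + len(h) - 1 = 3 + 4 - 1 = 6.
y[0] = 2*1 = 2
y[1] = 3*1 + 2*2 = 7
y[2] = 0*1 + 3*2 + 2*3 = 12
y[3] = 0*2 + 3*3 + 2*-3 = 3
y[4] = 0*3 + 3*-3 = -9
y[5] = 0*-3 = 0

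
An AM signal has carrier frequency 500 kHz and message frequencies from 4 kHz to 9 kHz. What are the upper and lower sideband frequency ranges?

Upper sideband (USB) = fc + [fm_low, fm_high] = 500 + [4, 9] = [504, 509] kHz
Lower sideband (LSB) = fc - [fm_high, fm_low] = 500 - [9, 4] = [491, 496] kHz
Total occupied spectrum: 491 kHz to 509 kHz (plus carrier at 500 kHz)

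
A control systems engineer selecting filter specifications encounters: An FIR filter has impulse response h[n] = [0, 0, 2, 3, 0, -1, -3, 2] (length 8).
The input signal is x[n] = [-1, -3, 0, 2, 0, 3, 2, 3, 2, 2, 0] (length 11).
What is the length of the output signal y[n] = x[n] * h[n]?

For linear convolution, the output length is:
len(y) = len(x) + len(h) - 1 = 11 + 8 - 1 = 18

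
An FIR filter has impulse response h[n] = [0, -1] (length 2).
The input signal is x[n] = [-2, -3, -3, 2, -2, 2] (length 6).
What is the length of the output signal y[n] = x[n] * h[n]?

For linear convolution, the output length is:
len(y) = len(x) + len(h) - 1 = 6 + 2 - 1 = 7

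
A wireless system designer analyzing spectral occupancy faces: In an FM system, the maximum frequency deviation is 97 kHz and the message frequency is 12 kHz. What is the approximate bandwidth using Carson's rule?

Carson's rule: BW = 2*(delta_f + f_m)
= 2*(97 + 12) kHz = 218 kHz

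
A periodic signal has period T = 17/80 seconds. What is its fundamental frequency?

The fundamental frequency is the reciprocal of the period.
f = 1/T = 1/(17/80) = 80/17 Hz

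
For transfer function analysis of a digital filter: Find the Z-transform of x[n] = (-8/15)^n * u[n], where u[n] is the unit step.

The Z-transform of a^n * u[n] is z/(z-a) for |z| > |a|.
Here a = -8/15, so X(z) = z/(z - (-8/15)) = 15z/(15z + 8)
ROC: |z| > 8/15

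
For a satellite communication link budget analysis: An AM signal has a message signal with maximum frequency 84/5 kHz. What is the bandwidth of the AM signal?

In AM (double-sideband), the bandwidth is twice the message frequency.
BW = 2 * f_m = 2 * 84/5 kHz = 168/5 kHz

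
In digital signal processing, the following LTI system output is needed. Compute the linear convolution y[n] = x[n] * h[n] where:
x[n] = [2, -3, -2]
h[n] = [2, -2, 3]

y[n] = sum_k x[k]*h[n-k]. Output length = len(x) + len(h) - 1 = 3 + 3 - 1 = 5.
y[0] = 2*2 = 4
y[1] = -3*2 + 2*-2 = -10
y[2] = -2*2 + -3*-2 + 2*3 = 8
y[3] = -2*-2 + -3*3 = -5
y[4] = -2*3 = -6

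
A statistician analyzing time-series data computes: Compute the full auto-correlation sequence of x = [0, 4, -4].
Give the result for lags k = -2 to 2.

r_xx[k] = sum_m x[m]*x[m+k], indexed from 0, for k = -2 to 2:
  r_xx[-2] = x[2]*x[0] = 0
  r_xx[-1] = x[1]*x[0] + x[2]*x[1] = -16
  r_xx[0] = x[0]*x[0] + x[1]*x[1] + x[2]*x[2] = 32
  r_xx[1] = x[0]*x[1] + x[1]*x[2] = -16
  r_xx[2] = x[0]*x[2] = 0
r_xx = [0, -16, 32, -16, 0]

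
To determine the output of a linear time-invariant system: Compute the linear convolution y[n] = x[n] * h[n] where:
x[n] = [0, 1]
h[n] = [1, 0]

y[n] = sum_k x[k]*h[n-k]. Output length = len(x) + len(h) - 1 = 2 + 2 - 1 = 3.
y[0] = 0*1 = 0
y[1] = 1*1 + 0*0 = 1
y[2] = 1*0 = 0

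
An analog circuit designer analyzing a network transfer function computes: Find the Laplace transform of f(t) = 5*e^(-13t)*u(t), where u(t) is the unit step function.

Standard Laplace transform pair:
e^(-at)*u(t) <-> 1/(s+a)
With a = 13: L{5*e^(-13t)*u(t)} = 5/(s+13), ROC: Re(s) > -13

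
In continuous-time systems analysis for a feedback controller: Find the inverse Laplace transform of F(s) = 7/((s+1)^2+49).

Standard pair: w/((s+a)^2+w^2) <-> e^(-at)*sin(wt)*u(t)
With a=1, w=7: f(t) = e^(-t)*sin(7t)*u(t)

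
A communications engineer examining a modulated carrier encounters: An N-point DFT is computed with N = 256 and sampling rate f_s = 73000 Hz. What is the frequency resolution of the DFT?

DFT frequency resolution = f_s / N
= 73000 / 256 = 9125/32 Hz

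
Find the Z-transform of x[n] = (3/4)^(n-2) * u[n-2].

Time-shifting property: if X(z) = Z{x[n]}, then Z{x[n-d]} = z^(-d) * X(z)
X(z) = z/(z - 3/4) for x[n] = (3/4)^n * u[n]
Z{x[n-2]} = z^(-2) * z/(z - 3/4) = z^(-1)/(z - 3/4)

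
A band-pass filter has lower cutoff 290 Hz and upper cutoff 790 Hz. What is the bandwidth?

Bandwidth = f_high - f_low
= 790 Hz - 290 Hz = 500 Hz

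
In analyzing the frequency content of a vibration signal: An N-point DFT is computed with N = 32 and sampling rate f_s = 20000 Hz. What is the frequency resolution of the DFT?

DFT frequency resolution = f_s / N
= 20000 / 32 = 625 Hz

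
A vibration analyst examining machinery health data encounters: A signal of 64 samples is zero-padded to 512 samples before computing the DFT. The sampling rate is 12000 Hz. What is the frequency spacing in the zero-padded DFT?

Original DFT: N = 64, resolution = f_s/N = 12000/64 = 375/2 Hz
Zero-padded DFT: N = 512, resolution = f_s/N = 12000/512 = 375/16 Hz
Zero-padding interpolates the spectrum (finer frequency grid)
but does NOT improve the true spectral resolution (ability to resolve close frequencies).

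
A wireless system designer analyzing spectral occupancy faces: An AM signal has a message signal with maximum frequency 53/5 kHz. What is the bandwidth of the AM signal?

In AM (double-sideband), the bandwidth is twice the message frequency.
BW = 2 * f_m = 2 * 53/5 kHz = 106/5 kHz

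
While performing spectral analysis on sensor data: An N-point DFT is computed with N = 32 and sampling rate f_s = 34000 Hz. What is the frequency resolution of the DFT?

DFT frequency resolution = f_s / N
= 34000 / 32 = 2125/2 Hz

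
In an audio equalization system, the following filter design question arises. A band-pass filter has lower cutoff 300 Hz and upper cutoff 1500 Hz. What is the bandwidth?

Bandwidth = f_high - f_low
= 1500 Hz - 300 Hz = 1200 Hz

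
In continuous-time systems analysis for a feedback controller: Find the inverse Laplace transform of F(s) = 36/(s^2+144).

Standard pair: w/(s^2+w^2) <-> sin(wt)*u(t)
Recognize w^2 = 144, so w = 12; numerator 36 = 3*12.
f(t) = 3*sin(12t)*u(t)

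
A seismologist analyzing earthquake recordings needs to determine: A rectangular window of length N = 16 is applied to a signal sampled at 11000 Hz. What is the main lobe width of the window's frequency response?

For a rectangular window of length N,
the main lobe width in frequency is 2*f_s/N.
= 2*11000/16 = 1375 Hz
This determines the minimum frequency separation for resolving two sinusoids.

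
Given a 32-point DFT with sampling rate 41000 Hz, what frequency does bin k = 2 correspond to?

The frequency of DFT bin k is: f_k = k * f_s / N
f_2 = 2 * 41000 / 32 = 5125/2 Hz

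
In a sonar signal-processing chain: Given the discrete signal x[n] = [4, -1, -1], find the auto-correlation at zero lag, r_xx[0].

The auto-correlation at zero lag r_xx[0] equals the signal energy.
r_xx[0] = sum of x[n]^2 = 4^2 + (-1)^2 + (-1)^2
= 16 + 1 + 1 = 18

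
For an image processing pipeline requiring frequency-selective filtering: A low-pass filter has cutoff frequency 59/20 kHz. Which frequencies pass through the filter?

A low-pass filter passes all frequencies below the cutoff frequency 59/20 kHz and attenuates higher frequencies.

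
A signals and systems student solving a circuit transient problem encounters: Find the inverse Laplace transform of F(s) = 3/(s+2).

Standard pair: k/(s+a) <-> k*e^(-at)*u(t)
With k=3, a=2: f(t) = 3*e^(-2t)*u(t)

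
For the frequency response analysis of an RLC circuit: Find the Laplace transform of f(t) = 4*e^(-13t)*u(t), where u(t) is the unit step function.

Standard Laplace transform pair:
e^(-at)*u(t) <-> 1/(s+a)
With a = 13: L{4*e^(-13t)*u(t)} = 4/(s+13), ROC: Re(s) > -13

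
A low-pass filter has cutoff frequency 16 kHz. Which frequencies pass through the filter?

A low-pass filter passes all frequencies below the cutoff frequency 16 kHz and attenuates higher frequencies.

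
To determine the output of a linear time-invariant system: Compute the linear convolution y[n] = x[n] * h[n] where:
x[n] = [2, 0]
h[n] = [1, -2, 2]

y[n] = sum_k x[k]*h[n-k]. Output length = len(x) + len(h) - 1 = 2 + 3 - 1 = 4.
y[0] = 2*1 = 2
y[1] = 0*1 + 2*-2 = -4
y[2] = 0*-2 + 2*2 = 4
y[3] = 0*2 = 0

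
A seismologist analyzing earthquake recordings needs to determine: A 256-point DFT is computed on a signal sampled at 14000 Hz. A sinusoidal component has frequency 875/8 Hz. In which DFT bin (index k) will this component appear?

DFT frequency resolution = f_s/N = 14000/256 = 875/16 Hz
Bin index k = f_signal / resolution = 875/8 / 875/16 = 2
The signal frequency 875/8 Hz falls in DFT bin k = 2.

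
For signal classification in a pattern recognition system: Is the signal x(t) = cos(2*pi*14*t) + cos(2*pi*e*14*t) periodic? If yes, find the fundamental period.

f1 = 14 Hz, f2 = 14*e Hz
Ratio f2/f1 = e, which is irrational.
Since the frequency ratio is irrational, no common period exists.
The signal is not periodic.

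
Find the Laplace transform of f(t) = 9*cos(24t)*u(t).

Standard pair: cos(wt)*u(t) <-> s/(s^2+w^2)
With w = 24: L{9*cos(24t)*u(t)} = 9s/(s^2+576)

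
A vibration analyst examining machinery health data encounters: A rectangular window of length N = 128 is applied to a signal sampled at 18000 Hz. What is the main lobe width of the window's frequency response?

For a rectangular window of length N,
the main lobe width in frequency is 2*f_s/N.
= 2*18000/128 = 1125/4 Hz
This determines the minimum frequency separation for resolving two sinusoids.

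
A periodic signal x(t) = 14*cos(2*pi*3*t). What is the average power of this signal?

Average power of A*cos(wt) is A^2/2.
P = 14^2 / 2 = 196/2 = 98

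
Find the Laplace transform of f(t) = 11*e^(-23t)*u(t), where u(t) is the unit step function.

Standard Laplace transform pair:
e^(-at)*u(t) <-> 1/(s+a)
With a = 23: L{11*e^(-23t)*u(t)} = 11/(s+23), ROC: Re(s) > -23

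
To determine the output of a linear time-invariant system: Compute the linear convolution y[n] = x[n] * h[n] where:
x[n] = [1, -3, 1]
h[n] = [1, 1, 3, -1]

y[n] = sum_k x[k]*h[n-k]. Output length = len(x) + len(h) - 1 = 3 + 4 - 1 = 6.
y[0] = 1*1 = 1
y[1] = -3*1 + 1*1 = -2
y[2] = 1*1 + -3*1 + 1*3 = 1
y[3] = 1*1 + -3*3 + 1*-1 = -9
y[4] = 1*3 + -3*-1 = 6
y[5] = 1*-1 = -1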